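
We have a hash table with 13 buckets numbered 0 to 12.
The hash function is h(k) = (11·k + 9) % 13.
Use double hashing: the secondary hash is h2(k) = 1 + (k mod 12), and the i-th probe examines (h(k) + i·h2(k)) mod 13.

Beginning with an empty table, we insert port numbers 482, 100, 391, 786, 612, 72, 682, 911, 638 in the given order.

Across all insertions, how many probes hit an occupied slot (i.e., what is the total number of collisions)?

9

482: h=7 => slot 7
100: h=4 => slot 4
391: h=7, h2=8, probe 7,2 => slot 2
786: h=10 => slot 10
612: h=7, h2=1, probe 7,8 => slot 8
72: h=8, h2=1, probe 8,9 => slot 9
682: h=10, h2=11, probe 10,8,6 => slot 6
911: h=7, h2=12, probe 7,6,5 => slot 5
638: h=7, h2=3, probe 7,10,0 => slot 0
Table: [638, -, 391, -, 100, 911, 682, 482, 612, 72, 786, -, -]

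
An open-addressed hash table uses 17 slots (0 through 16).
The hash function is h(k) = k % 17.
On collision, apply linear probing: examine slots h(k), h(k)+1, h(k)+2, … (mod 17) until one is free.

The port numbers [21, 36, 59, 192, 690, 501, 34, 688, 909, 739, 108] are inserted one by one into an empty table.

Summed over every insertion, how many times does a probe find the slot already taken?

13

21 hashes to 4; slot 4 is free -> place at 4.
36 hashes to 2; slot 2 is free -> place at 2.
59 hashes to 8; slot 8 is free -> place at 8.
192 hashes to 5; slot 5 is free -> place at 5.
690 hashes to 10; slot 10 is free -> place at 10.
501 hashes to 8; 8 taken -> place at 9.
34 hashes to 0; slot 0 is free -> place at 0.
688 hashes to 8; 8,9,10 taken -> place at 11.
909 hashes to 8; 8,9,10,11 taken -> place at 12.
739 hashes to 8; 8,9,10,11,12 taken -> place at 13.
108 hashes to 6; slot 6 is free -> place at 6.
Table: [34, -, 36, -, 21, 192, 108, -, 59, 501, 690, 688, 909, 739, -, -, -]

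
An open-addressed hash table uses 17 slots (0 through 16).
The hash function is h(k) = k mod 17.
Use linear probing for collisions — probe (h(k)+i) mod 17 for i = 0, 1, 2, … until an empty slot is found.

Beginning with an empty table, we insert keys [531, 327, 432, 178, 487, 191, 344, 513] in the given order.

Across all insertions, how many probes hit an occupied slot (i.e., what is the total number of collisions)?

Insert 531: h=4, slot 4 empty → index 4.
Insert 327: h=4, slot 4 occupied → index 5.
Insert 432: h=7, slot 7 empty → index 7.
Insert 178: h=8, slot 8 empty → index 8.
Insert 487: h=11, slot 11 empty → index 11.
Insert 191: h=4, slots 4,5 occupied → index 6.
Insert 344: h=4, slots 4,5,6,7,8 occupied → index 9.
Insert 513: h=3, slot 3 empty → index 3.
Table: [., ., ., 513, 531, 327, 191, 432, 178, 344, ., 487, ., ., ., ., .]

8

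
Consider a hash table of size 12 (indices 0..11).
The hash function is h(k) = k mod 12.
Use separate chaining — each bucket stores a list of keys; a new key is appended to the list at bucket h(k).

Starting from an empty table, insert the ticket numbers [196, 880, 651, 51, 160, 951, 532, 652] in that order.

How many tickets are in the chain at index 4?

196 → bucket 4
880 → bucket 4 (collision)
651 → bucket 3
51 → bucket 3 (collision)
160 → bucket 4 (collision)
951 → bucket 3 (collision)
532 → bucket 4 (collision)
652 → bucket 4 (collision)
Final buckets:
0: .
1: .
2: .
3: 651 -> 51 -> 951
4: 196 -> 880 -> 160 -> 532 -> 652
5: .
6: .
7: .
8: .
9: .
10: .
11: .

5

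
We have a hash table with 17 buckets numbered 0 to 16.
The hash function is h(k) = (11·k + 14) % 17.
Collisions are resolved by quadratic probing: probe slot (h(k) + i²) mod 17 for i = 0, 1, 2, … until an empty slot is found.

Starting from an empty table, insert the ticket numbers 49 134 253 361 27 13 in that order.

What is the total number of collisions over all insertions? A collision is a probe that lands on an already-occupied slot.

49: h=9 => slot 9
134: h=9, probe 9,10 => slot 10
253: h=9, probe 9,10,13 => slot 13
361: h=7 => slot 7
27: h=5 => slot 5
13: h=4 => slot 4
Table: [∅, ∅, ∅, ∅, 13, 27, ∅, 361, ∅, 49, 134, ∅, ∅, 253, ∅, ∅, ∅]

3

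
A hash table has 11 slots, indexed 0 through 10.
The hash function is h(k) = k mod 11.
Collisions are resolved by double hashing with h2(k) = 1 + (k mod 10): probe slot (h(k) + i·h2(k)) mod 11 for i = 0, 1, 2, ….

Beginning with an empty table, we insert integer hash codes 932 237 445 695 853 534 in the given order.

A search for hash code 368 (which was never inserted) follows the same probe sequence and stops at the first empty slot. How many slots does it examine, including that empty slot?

2

932 hashes to 8; slot 8 is free → place at 8.
237 hashes to 6; slot 6 is free → place at 6.
445 hashes to 5; slot 5 is free → place at 5.
695 hashes to 2; slot 2 is free → place at 2.
853 hashes to 6, h2=4; 6 taken → place at 10.
534 hashes to 6, h2=5; 6 taken → place at 0.
Table: [534, _, 695, _, _, 445, 237, _, 932, _, 853]
Lookup 368: h=5, h2=9, probe 5,3 → slot 3 empty, not found.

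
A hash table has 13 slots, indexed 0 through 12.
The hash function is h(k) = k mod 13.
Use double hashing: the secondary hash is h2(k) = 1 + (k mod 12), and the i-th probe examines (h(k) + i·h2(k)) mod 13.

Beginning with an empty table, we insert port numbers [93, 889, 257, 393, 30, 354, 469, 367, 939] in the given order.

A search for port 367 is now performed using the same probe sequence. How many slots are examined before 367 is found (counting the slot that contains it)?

93: h=2 → slot 2
889: h=5 → slot 5
257: h=10 → slot 10
393: h=3 → slot 3
30: h=4 → slot 4
354: h=3, h2=7, probe 3,10,4,11 → slot 11
469: h=1 → slot 1
367: h=3, h2=8, probe 3,11,6 → slot 6
939: h=3, h2=4, probe 3,7 → slot 7
Table: [∅, 469, 93, 393, 30, 889, 367, 939, ∅, ∅, 257, 354, ∅]
Lookup 367: h=3, h2=8, probe 3,11,6 → found at 6.

3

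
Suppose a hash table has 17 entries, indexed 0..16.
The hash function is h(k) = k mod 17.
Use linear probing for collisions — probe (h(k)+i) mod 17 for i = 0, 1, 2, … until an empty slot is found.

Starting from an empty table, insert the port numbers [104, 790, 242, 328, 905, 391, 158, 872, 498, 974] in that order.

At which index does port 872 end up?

9

104: h=2 -> slot 2
790: h=8 -> slot 8
242: h=4 -> slot 4
328: h=5 -> slot 5
905: h=4, probe 4,5,6 -> slot 6
391: h=0 -> slot 0
158: h=5, probe 5,6,7 -> slot 7
872: h=5, probe 5,6,7,8,9 -> slot 9
498: h=5, probe 5,6,7,8,9,10 -> slot 10
974: h=5, probe 5,6,7,8,9,10,11 -> slot 11
Table: [391, ., 104, ., 242, 328, 905, 158, 790, 872, 498, 974, ., ., ., ., .]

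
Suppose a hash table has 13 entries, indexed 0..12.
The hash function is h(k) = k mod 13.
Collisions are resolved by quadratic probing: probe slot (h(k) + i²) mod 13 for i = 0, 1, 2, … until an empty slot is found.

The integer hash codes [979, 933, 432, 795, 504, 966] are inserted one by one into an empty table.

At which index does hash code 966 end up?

979: h=4 => slot 4
933: h=10 => slot 10
432: h=3 => slot 3
795: h=2 => slot 2
504: h=10, probe 10,11 => slot 11
966: h=4, probe 4,5 => slot 5
Table: [., ., 795, 432, 979, 966, ., ., ., ., 933, 504, .]

5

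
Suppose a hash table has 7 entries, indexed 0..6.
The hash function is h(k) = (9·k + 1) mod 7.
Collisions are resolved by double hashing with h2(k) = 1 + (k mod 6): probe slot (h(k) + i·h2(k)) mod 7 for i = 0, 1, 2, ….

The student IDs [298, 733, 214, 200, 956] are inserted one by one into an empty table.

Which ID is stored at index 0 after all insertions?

214

Insert 298: h=2, slot 2 empty -> index 2.
Insert 733: h=4, slot 4 empty -> index 4.
Insert 214: h=2, h2=5, slot 2 occupied -> index 0.
Insert 200: h=2, h2=3, slot 2 occupied -> index 5.
Insert 956: h=2, h2=3, slots 2,5 occupied -> index 1.
Table: [214, 956, 298, ., 733, 200, .]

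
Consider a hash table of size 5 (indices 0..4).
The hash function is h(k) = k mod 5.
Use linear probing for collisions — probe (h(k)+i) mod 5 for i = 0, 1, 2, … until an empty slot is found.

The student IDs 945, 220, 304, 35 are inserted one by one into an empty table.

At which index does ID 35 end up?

945 hashes to 0; slot 0 is free => place at 0.
220 hashes to 0; 0 taken => place at 1.
304 hashes to 4; slot 4 is free => place at 4.
35 hashes to 0; 0,1 taken => place at 2.
Table: [945, 220, 35, ∅, 304]

2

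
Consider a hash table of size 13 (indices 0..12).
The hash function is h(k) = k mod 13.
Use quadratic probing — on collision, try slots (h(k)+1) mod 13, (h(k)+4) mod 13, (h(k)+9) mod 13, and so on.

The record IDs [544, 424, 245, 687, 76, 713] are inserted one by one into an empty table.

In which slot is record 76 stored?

7

544 hashes to 11; slot 11 is free -> place at 11.
424 hashes to 8; slot 8 is free -> place at 8.
245 hashes to 11; 11 taken -> place at 12.
687 hashes to 11; 11,12 taken -> place at 2.
76 hashes to 11; 11,12,2 taken -> place at 7.
713 hashes to 11; 11,12,2,7 taken -> place at 1.
Table: [_, 713, 687, _, _, _, _, 76, 424, _, _, 544, 245]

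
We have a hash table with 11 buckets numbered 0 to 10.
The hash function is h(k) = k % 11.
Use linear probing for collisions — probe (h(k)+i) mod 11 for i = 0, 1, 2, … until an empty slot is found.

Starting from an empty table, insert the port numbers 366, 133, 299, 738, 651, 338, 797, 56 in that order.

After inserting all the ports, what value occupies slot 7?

56

Insert 366: h=3, slot 3 empty → index 3.
Insert 133: h=1, slot 1 empty → index 1.
Insert 299: h=2, slot 2 empty → index 2.
Insert 738: h=1, slots 1,2,3 occupied → index 4.
Insert 651: h=2, slots 2,3,4 occupied → index 5.
Insert 338: h=8, slot 8 empty → index 8.
Insert 797: h=5, slot 5 occupied → index 6.
Insert 56: h=1, slots 1,2,3,4,5,6 occupied → index 7.
Table: [., 133, 299, 366, 738, 651, 797, 56, 338, ., .]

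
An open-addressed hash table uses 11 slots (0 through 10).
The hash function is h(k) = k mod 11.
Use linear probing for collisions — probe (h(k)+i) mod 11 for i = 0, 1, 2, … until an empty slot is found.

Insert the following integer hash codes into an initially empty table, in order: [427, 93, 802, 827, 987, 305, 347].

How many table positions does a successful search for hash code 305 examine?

427 hashes to 9; slot 9 is free → place at 9.
93 hashes to 5; slot 5 is free → place at 5.
802 hashes to 10; slot 10 is free → place at 10.
827 hashes to 2; slot 2 is free → place at 2.
987 hashes to 8; slot 8 is free → place at 8.
305 hashes to 8; 8,9,10 taken → place at 0.
347 hashes to 6; slot 6 is free → place at 6.
Table: [305, ∅, 827, ∅, ∅, 93, 347, ∅, 987, 427, 802]
Lookup 305: h=8, probe 8,9,10,0 → found at 0.

4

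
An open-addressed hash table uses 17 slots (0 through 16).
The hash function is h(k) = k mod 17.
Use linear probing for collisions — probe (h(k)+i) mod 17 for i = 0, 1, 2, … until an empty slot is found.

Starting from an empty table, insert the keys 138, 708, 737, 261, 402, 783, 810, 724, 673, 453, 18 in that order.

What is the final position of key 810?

138: h=2 → slot 2
708: h=11 → slot 11
737: h=6 → slot 6
261: h=6, probe 6,7 → slot 7
402: h=11, probe 11,12 → slot 12
783: h=1 → slot 1
810: h=11, probe 11,12,13 → slot 13
724: h=10 → slot 10
673: h=10, probe 10,11,12,13,14 → slot 14
453: h=11, probe 11,12,13,14,15 → slot 15
18: h=1, probe 1,2,3 → slot 3
Table: [—, 783, 138, 18, —, —, 737, 261, —, —, 724, 708, 402, 810, 673, 453, —]

13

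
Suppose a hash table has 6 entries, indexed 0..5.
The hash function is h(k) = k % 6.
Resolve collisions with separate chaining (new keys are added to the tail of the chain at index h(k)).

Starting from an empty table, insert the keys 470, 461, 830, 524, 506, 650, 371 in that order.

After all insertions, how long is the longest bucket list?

470 -> bucket 2
461 -> bucket 5
830 -> bucket 2 (collision)
524 -> bucket 2 (collision)
506 -> bucket 2 (collision)
650 -> bucket 2 (collision)
371 -> bucket 5 (collision)
Final buckets:
0: .
1: .
2: 470 -> 830 -> 524 -> 506 -> 650
3: .
4: .
5: 461 -> 371

5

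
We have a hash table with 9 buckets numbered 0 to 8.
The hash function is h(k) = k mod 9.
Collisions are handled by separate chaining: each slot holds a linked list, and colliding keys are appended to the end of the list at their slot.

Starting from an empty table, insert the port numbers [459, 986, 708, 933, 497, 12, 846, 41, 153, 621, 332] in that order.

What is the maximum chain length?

459 → bucket 0
986 → bucket 5
708 → bucket 6
933 → bucket 6 (collision)
497 → bucket 2
12 → bucket 3
846 → bucket 0 (collision)
41 → bucket 5 (collision)
153 → bucket 0 (collision)
621 → bucket 0 (collision)
332 → bucket 8
Final buckets:
0: 459 -> 846 -> 153 -> 621
1: ∅
2: 497
3: 12
4: ∅
5: 986 -> 41
6: 708 -> 933
7: ∅
8: 332

4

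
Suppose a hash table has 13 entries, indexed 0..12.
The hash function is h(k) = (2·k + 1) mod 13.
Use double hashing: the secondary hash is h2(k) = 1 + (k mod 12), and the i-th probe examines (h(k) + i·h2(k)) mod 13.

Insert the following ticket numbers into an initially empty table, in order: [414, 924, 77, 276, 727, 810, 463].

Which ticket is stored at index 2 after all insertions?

414 hashes to 10; slot 10 is free => place at 10.
924 hashes to 3; slot 3 is free => place at 3.
77 hashes to 12; slot 12 is free => place at 12.
276 hashes to 7; slot 7 is free => place at 7.
727 hashes to 12, h2=8; 12,7 taken => place at 2.
810 hashes to 9; slot 9 is free => place at 9.
463 hashes to 4; slot 4 is free => place at 4.
Table: [—, —, 727, 924, 463, —, —, 276, —, 810, 414, —, 77]

727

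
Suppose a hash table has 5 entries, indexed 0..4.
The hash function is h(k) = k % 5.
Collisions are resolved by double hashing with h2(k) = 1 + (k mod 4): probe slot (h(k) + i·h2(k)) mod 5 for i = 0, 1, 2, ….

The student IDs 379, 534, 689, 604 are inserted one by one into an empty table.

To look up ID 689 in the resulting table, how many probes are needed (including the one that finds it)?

379 hashes to 4; slot 4 is free -> place at 4.
534 hashes to 4, h2=3; 4 taken -> place at 2.
689 hashes to 4, h2=2; 4 taken -> place at 1.
604 hashes to 4, h2=1; 4 taken -> place at 0.
Table: [604, 689, 534, _, 379]
Lookup 689: h=4, h2=2, probe 4,1 → found at 1.

2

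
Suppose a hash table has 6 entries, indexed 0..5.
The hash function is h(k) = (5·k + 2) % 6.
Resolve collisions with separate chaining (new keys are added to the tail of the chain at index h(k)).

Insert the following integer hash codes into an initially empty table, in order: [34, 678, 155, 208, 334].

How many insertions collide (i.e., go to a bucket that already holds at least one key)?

Insert 34: h=4, bucket 4 empty → new chain.
Insert 678: h=2, bucket 2 empty → new chain.
Insert 155: h=3, bucket 3 empty → new chain.
Insert 208: h=4, bucket 4 nonempty → append to chain.
Insert 334: h=4, bucket 4 nonempty → append to chain.
Final buckets:
0: _
1: _
2: 678
3: 155
4: 34 -> 208 -> 334
5: _

2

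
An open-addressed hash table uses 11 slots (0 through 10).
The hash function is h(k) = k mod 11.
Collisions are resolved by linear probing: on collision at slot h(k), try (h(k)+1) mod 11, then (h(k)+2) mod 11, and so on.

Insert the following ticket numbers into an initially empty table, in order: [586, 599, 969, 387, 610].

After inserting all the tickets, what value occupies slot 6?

Insert 586: h=3, slot 3 empty → index 3.
Insert 599: h=5, slot 5 empty → index 5.
Insert 969: h=1, slot 1 empty → index 1.
Insert 387: h=2, slot 2 empty → index 2.
Insert 610: h=5, slot 5 occupied → index 6.
Table: [_, 969, 387, 586, _, 599, 610, _, _, _, _]

610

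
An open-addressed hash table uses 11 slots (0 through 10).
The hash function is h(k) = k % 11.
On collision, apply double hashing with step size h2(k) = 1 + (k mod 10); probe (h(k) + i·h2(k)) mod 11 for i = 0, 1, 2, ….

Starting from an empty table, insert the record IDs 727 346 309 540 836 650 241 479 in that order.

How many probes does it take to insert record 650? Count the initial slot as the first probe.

3

727: h=1 -> slot 1
346: h=5 -> slot 5
309: h=1, h2=10, probe 1,0 -> slot 0
540: h=1, h2=1, probe 1,2 -> slot 2
836: h=0, h2=7, probe 0,7 -> slot 7
650: h=1, h2=1, probe 1,2,3 -> slot 3
241: h=10 -> slot 10
479: h=6 -> slot 6
Table: [309, 727, 540, 650, -, 346, 479, 836, -, -, 241]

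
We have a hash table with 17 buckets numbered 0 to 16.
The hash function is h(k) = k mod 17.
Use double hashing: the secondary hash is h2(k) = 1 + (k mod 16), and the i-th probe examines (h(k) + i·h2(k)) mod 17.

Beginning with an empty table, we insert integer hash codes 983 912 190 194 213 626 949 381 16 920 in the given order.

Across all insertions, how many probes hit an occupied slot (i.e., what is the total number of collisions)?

983: h=14 -> slot 14
912: h=11 -> slot 11
190: h=3 -> slot 3
194: h=7 -> slot 7
213: h=9 -> slot 9
626: h=14, h2=3, probe 14,0 -> slot 0
949: h=14, h2=6, probe 14,3,9,15 -> slot 15
381: h=7, h2=14, probe 7,4 -> slot 4
16: h=16 -> slot 16
920: h=2 -> slot 2
Table: [626, ∅, 920, 190, 381, ∅, ∅, 194, ∅, 213, ∅, 912, ∅, ∅, 983, 949, 16]

5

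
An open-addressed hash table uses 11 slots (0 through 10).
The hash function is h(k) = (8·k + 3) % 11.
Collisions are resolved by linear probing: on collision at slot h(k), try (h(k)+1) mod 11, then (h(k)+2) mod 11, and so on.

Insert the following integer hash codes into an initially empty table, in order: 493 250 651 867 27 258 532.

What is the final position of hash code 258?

2

493: h=9 -> slot 9
250: h=1 -> slot 1
651: h=8 -> slot 8
867: h=9, probe 9,10 -> slot 10
27: h=10, probe 10,0 -> slot 0
258: h=10, probe 10,0,1,2 -> slot 2
532: h=2, probe 2,3 -> slot 3
Table: [27, 250, 258, 532, _, _, _, _, 651, 493, 867]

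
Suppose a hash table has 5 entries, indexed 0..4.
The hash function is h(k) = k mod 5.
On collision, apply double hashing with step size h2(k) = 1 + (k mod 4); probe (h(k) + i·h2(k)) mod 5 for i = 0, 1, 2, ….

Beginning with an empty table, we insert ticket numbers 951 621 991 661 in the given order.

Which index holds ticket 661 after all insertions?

Insert 951: h=1, slot 1 empty => index 1.
Insert 621: h=1, h2=2, slot 1 occupied => index 3.
Insert 991: h=1, h2=4, slot 1 occupied => index 0.
Insert 661: h=1, h2=2, slots 1,3,0 occupied => index 2.
Table: [991, 951, 661, 621, _]

2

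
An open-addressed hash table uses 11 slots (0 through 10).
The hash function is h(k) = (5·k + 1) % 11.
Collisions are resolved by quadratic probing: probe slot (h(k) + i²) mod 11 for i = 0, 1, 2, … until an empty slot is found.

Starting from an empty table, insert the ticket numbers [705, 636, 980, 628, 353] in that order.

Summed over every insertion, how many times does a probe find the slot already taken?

6

705 hashes to 6; slot 6 is free => place at 6.
636 hashes to 2; slot 2 is free => place at 2.
980 hashes to 6; 6 taken => place at 7.
628 hashes to 6; 6,7 taken => place at 10.
353 hashes to 6; 6,7,10 taken => place at 4.
Table: [_, _, 636, _, 353, _, 705, 980, _, _, 628]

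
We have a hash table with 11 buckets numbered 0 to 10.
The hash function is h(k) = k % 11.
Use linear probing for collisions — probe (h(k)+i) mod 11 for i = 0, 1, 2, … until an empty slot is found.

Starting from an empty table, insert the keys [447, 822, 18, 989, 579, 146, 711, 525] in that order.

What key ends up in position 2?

525

447 hashes to 7; slot 7 is free -> place at 7.
822 hashes to 8; slot 8 is free -> place at 8.
18 hashes to 7; 7,8 taken -> place at 9.
989 hashes to 10; slot 10 is free -> place at 10.
579 hashes to 7; 7,8,9,10 taken -> place at 0.
146 hashes to 3; slot 3 is free -> place at 3.
711 hashes to 7; 7,8,9,10,0 taken -> place at 1.
525 hashes to 8; 8,9,10,0,1 taken -> place at 2.
Table: [579, 711, 525, 146, —, —, —, 447, 822, 18, 989]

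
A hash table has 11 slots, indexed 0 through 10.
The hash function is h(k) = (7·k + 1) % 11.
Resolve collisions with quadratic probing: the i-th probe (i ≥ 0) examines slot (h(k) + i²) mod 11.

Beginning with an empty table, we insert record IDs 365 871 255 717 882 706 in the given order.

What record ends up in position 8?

Insert 365: h=4, slot 4 empty -> index 4.
Insert 871: h=4, slot 4 occupied -> index 5.
Insert 255: h=4, slots 4,5 occupied -> index 8.
Insert 717: h=4, slots 4,5,8 occupied -> index 2.
Insert 882: h=4, slots 4,5,8,2 occupied -> index 9.
Insert 706: h=4, slots 4,5,8,2,9 occupied -> index 7.
Table: [-, -, 717, -, 365, 871, -, 706, 255, 882, -]

255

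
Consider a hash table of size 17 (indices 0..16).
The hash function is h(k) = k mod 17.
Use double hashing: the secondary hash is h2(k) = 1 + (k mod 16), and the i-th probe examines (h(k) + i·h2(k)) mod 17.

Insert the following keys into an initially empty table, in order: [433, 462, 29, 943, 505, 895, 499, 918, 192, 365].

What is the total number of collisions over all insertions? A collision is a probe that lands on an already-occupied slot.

433 hashes to 8; slot 8 is free -> place at 8.
462 hashes to 3; slot 3 is free -> place at 3.
29 hashes to 12; slot 12 is free -> place at 12.
943 hashes to 8, h2=16; 8 taken -> place at 7.
505 hashes to 12, h2=10; 12 taken -> place at 5.
895 hashes to 11; slot 11 is free -> place at 11.
499 hashes to 6; slot 6 is free -> place at 6.
918 hashes to 0; slot 0 is free -> place at 0.
192 hashes to 5, h2=1; 5,6,7,8 taken -> place at 9.
365 hashes to 8, h2=14; 8,5 taken -> place at 2.
Table: [918, ., 365, 462, ., 505, 499, 943, 433, 192, ., 895, 29, ., ., ., .]

8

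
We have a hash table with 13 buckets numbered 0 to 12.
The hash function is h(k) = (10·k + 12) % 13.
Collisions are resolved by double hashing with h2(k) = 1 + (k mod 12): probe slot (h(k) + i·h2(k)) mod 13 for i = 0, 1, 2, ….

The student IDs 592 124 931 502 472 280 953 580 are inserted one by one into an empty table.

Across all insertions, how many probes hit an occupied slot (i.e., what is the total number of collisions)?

592 hashes to 4; slot 4 is free → place at 4.
124 hashes to 4, h2=5; 4 taken → place at 9.
931 hashes to 1; slot 1 is free → place at 1.
502 hashes to 1, h2=11; 1 taken → place at 12.
472 hashes to 0; slot 0 is free → place at 0.
280 hashes to 4, h2=5; 4,9,1 taken → place at 6.
953 hashes to 0, h2=6; 0,6,12 taken → place at 5.
580 hashes to 1, h2=5; 1,6 taken → place at 11.
Table: [472, 931, ., ., 592, 953, 280, ., ., 124, ., 580, 502]

10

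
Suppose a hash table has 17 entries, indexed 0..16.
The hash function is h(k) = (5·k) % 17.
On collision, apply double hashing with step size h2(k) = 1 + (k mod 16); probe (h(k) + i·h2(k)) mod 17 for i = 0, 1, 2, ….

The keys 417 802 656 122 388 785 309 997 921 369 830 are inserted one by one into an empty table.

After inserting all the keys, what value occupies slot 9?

417 hashes to 11; slot 11 is free => place at 11.
802 hashes to 15; slot 15 is free => place at 15.
656 hashes to 16; slot 16 is free => place at 16.
122 hashes to 15, h2=11; 15 taken => place at 9.
388 hashes to 2; slot 2 is free => place at 2.
785 hashes to 15, h2=2; 15 taken => place at 0.
309 hashes to 15, h2=6; 15 taken => place at 4.
997 hashes to 4, h2=6; 4 taken => place at 10.
921 hashes to 15, h2=10; 15 taken => place at 8.
369 hashes to 9, h2=2; 9,11 taken => place at 13.
830 hashes to 2, h2=15; 2,0,15,13,11,9 taken => place at 7.
Table: [785, ., 388, ., 309, ., ., 830, 921, 122, 997, 417, ., 369, ., 802, 656]

122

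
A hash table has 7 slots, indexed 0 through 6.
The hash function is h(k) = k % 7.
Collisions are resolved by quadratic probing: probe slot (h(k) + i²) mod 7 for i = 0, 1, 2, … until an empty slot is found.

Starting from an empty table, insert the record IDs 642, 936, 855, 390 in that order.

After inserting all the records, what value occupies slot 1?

855

Insert 642: h=5, slot 5 empty => index 5.
Insert 936: h=5, slot 5 occupied => index 6.
Insert 855: h=1, slot 1 empty => index 1.
Insert 390: h=5, slots 5,6 occupied => index 2.
Table: [∅, 855, 390, ∅, ∅, 642, 936]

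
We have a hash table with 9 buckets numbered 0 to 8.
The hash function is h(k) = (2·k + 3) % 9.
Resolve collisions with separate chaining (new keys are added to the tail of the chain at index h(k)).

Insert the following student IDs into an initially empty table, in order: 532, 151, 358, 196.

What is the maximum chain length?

3

532 -> bucket 5
151 -> bucket 8
358 -> bucket 8 (collision)
196 -> bucket 8 (collision)
Final buckets:
0: _
1: _
2: _
3: _
4: _
5: 532
6: _
7: _
8: 151 -> 358 -> 196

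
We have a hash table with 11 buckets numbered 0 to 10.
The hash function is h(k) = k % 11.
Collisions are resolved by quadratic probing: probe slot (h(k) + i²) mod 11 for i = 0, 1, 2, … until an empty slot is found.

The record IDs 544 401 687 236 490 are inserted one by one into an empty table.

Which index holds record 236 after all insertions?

3

544: h=5 -> slot 5
401: h=5, probe 5,6 -> slot 6
687: h=5, probe 5,6,9 -> slot 9
236: h=5, probe 5,6,9,3 -> slot 3
490: h=6, probe 6,7 -> slot 7
Table: [∅, ∅, ∅, 236, ∅, 544, 401, 490, ∅, 687, ∅]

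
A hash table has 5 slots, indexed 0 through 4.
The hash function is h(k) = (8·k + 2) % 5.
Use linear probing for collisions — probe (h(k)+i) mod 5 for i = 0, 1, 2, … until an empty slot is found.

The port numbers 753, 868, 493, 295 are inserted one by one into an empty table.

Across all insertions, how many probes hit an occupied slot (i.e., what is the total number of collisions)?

5

753 hashes to 1; slot 1 is free → place at 1.
868 hashes to 1; 1 taken → place at 2.
493 hashes to 1; 1,2 taken → place at 3.
295 hashes to 2; 2,3 taken → place at 4.
Table: [., 753, 868, 493, 295]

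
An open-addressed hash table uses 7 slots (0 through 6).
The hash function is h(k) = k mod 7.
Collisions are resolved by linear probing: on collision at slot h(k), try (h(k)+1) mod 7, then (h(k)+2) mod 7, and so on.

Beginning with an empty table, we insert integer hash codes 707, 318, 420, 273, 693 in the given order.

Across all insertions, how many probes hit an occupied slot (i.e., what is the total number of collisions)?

7

Insert 707: h=0, slot 0 empty => index 0.
Insert 318: h=3, slot 3 empty => index 3.
Insert 420: h=0, slot 0 occupied => index 1.
Insert 273: h=0, slots 0,1 occupied => index 2.
Insert 693: h=0, slots 0,1,2,3 occupied => index 4.
Table: [707, 420, 273, 318, 693, -, -]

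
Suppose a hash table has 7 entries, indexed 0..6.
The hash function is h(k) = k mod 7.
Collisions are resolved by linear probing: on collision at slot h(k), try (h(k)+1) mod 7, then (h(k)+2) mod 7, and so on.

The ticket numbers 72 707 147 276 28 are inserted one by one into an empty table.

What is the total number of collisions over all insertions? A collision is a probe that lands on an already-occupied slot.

72: h=2 => slot 2
707: h=0 => slot 0
147: h=0, probe 0,1 => slot 1
276: h=3 => slot 3
28: h=0, probe 0,1,2,3,4 => slot 4
Table: [707, 147, 72, 276, 28, —, —]

5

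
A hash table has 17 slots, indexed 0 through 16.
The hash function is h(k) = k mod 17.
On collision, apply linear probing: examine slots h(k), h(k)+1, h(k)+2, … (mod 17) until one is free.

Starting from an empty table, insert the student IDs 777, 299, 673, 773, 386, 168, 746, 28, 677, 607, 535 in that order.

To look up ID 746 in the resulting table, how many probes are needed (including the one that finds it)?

2

777: h=12 -> slot 12
299: h=10 -> slot 10
673: h=10, probe 10,11 -> slot 11
773: h=8 -> slot 8
386: h=12, probe 12,13 -> slot 13
168: h=15 -> slot 15
746: h=15, probe 15,16 -> slot 16
28: h=11, probe 11,12,13,14 -> slot 14
677: h=14, probe 14,15,16,0 -> slot 0
607: h=12, probe 12,13,14,15,16,0,1 -> slot 1
535: h=8, probe 8,9 -> slot 9
Table: [677, 607, _, _, _, _, _, _, 773, 535, 299, 673, 777, 386, 28, 168, 746]
Lookup 746: h=15, probe 15,16 → found at 16.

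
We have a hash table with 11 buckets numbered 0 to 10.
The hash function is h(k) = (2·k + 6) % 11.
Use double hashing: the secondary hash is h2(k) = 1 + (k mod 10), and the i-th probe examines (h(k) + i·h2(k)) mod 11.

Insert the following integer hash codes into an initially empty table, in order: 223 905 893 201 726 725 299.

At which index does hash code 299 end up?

9

223 hashes to 1; slot 1 is free => place at 1.
905 hashes to 1, h2=6; 1 taken => place at 7.
893 hashes to 10; slot 10 is free => place at 10.
201 hashes to 1, h2=2; 1 taken => place at 3.
726 hashes to 6; slot 6 is free => place at 6.
725 hashes to 4; slot 4 is free => place at 4.
299 hashes to 10, h2=10; 10 taken => place at 9.
Table: [_, 223, _, 201, 725, _, 726, 905, _, 299, 893]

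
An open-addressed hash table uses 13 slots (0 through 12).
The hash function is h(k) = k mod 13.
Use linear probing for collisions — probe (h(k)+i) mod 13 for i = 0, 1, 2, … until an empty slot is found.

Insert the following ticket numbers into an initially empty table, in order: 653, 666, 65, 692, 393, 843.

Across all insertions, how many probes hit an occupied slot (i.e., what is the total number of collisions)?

6

653 hashes to 3; slot 3 is free → place at 3.
666 hashes to 3; 3 taken → place at 4.
65 hashes to 0; slot 0 is free → place at 0.
692 hashes to 3; 3,4 taken → place at 5.
393 hashes to 3; 3,4,5 taken → place at 6.
843 hashes to 11; slot 11 is free → place at 11.
Table: [65, ∅, ∅, 653, 666, 692, 393, ∅, ∅, ∅, ∅, 843, ∅]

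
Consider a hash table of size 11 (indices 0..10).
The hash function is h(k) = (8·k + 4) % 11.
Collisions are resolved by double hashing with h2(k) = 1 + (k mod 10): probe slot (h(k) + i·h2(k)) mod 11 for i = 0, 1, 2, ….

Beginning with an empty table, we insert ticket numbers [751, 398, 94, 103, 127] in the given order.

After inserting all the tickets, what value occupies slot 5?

Insert 751: h=6, slot 6 empty → index 6.
Insert 398: h=9, slot 9 empty → index 9.
Insert 94: h=8, slot 8 empty → index 8.
Insert 103: h=3, slot 3 empty → index 3.
Insert 127: h=8, h2=8, slot 8 occupied → index 5.
Table: [∅, ∅, ∅, 103, ∅, 127, 751, ∅, 94, 398, ∅]

127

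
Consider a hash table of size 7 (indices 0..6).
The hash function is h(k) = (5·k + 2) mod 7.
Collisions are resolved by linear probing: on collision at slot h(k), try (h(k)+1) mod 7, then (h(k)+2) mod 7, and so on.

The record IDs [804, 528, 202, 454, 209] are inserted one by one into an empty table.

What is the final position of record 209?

0

804 hashes to 4; slot 4 is free → place at 4.
528 hashes to 3; slot 3 is free → place at 3.
202 hashes to 4; 4 taken → place at 5.
454 hashes to 4; 4,5 taken → place at 6.
209 hashes to 4; 4,5,6 taken → place at 0.
Table: [209, ∅, ∅, 528, 804, 202, 454]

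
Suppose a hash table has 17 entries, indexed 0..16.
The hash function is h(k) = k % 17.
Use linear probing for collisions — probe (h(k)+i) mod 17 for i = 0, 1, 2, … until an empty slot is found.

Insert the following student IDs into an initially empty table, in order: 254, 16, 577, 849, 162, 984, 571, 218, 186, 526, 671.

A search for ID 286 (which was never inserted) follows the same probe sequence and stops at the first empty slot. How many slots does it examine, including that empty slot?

254 hashes to 16; slot 16 is free => place at 16.
16 hashes to 16; 16 taken => place at 0.
577 hashes to 16; 16,0 taken => place at 1.
849 hashes to 16; 16,0,1 taken => place at 2.
162 hashes to 9; slot 9 is free => place at 9.
984 hashes to 15; slot 15 is free => place at 15.
571 hashes to 10; slot 10 is free => place at 10.
218 hashes to 14; slot 14 is free => place at 14.
186 hashes to 16; 16,0,1,2 taken => place at 3.
526 hashes to 16; 16,0,1,2,3 taken => place at 4.
671 hashes to 8; slot 8 is free => place at 8.
Table: [16, 577, 849, 186, 526, ∅, ∅, ∅, 671, 162, 571, ∅, ∅, ∅, 218, 984, 254]
Lookup 286: h=14, probe 14,15,16,0,1,2,3,4,5 → slot 5 empty, not found.

9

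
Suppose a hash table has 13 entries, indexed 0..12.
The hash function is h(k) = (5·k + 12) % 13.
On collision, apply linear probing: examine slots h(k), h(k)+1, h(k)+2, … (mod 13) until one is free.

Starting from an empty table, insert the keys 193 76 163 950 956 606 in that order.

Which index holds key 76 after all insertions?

193: h=2 => slot 2
76: h=2, probe 2,3 => slot 3
163: h=8 => slot 8
950: h=4 => slot 4
956: h=8, probe 8,9 => slot 9
606: h=0 => slot 0
Table: [606, ∅, 193, 76, 950, ∅, ∅, ∅, 163, 956, ∅, ∅, ∅]

3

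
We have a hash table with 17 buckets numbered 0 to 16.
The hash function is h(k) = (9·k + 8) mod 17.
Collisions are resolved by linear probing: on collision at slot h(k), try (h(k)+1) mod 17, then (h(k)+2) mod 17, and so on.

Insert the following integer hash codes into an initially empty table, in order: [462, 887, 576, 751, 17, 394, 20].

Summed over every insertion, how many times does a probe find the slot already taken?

10

Insert 462: h=1, slot 1 empty -> index 1.
Insert 887: h=1, slot 1 occupied -> index 2.
Insert 576: h=7, slot 7 empty -> index 7.
Insert 751: h=1, slots 1,2 occupied -> index 3.
Insert 17: h=8, slot 8 empty -> index 8.
Insert 394: h=1, slots 1,2,3 occupied -> index 4.
Insert 20: h=1, slots 1,2,3,4 occupied -> index 5.
Table: [∅, 462, 887, 751, 394, 20, ∅, 576, 17, ∅, ∅, ∅, ∅, ∅, ∅, ∅, ∅]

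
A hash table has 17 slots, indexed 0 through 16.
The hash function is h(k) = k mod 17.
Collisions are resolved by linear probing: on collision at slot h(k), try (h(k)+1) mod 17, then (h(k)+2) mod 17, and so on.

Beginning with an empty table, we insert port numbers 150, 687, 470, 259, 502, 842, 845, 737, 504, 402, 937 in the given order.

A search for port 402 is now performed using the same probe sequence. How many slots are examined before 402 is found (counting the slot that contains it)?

5

Insert 150: h=14, slot 14 empty → index 14.
Insert 687: h=7, slot 7 empty → index 7.
Insert 470: h=11, slot 11 empty → index 11.
Insert 259: h=4, slot 4 empty → index 4.
Insert 502: h=9, slot 9 empty → index 9.
Insert 842: h=9, slot 9 occupied → index 10.
Insert 845: h=12, slot 12 empty → index 12.
Insert 737: h=6, slot 6 empty → index 6.
Insert 504: h=11, slots 11,12 occupied → index 13.
Insert 402: h=11, slots 11,12,13,14 occupied → index 15.
Insert 937: h=2, slot 2 empty → index 2.
Table: [∅, ∅, 937, ∅, 259, ∅, 737, 687, ∅, 502, 842, 470, 845, 504, 150, 402, ∅]
Lookup 402: h=11, probe 11,12,13,14,15 → found at 15.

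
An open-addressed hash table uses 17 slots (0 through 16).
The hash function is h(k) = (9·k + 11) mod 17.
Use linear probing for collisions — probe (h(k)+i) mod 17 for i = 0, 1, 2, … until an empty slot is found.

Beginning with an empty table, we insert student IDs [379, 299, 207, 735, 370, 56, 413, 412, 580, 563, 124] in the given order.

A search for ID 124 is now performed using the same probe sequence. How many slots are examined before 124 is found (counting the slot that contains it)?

4

379: h=5 => slot 5
299: h=16 => slot 16
207: h=4 => slot 4
735: h=13 => slot 13
370: h=9 => slot 9
56: h=5, probe 5,6 => slot 6
413: h=5, probe 5,6,7 => slot 7
412: h=13, probe 13,14 => slot 14
580: h=12 => slot 12
563: h=12, probe 12,13,14,15 => slot 15
124: h=5, probe 5,6,7,8 => slot 8
Table: [∅, ∅, ∅, ∅, 207, 379, 56, 413, 124, 370, ∅, ∅, 580, 735, 412, 563, 299]
Lookup 124: h=5, probe 5,6,7,8 → found at 8.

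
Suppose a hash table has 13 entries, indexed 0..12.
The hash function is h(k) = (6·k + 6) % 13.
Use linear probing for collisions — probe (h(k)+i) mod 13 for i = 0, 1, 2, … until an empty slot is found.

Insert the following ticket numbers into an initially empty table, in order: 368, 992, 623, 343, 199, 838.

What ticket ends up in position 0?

368 hashes to 4; slot 4 is free -> place at 4.
992 hashes to 4; 4 taken -> place at 5.
623 hashes to 0; slot 0 is free -> place at 0.
343 hashes to 10; slot 10 is free -> place at 10.
199 hashes to 4; 4,5 taken -> place at 6.
838 hashes to 3; slot 3 is free -> place at 3.
Table: [623, _, _, 838, 368, 992, 199, _, _, _, 343, _, _]

623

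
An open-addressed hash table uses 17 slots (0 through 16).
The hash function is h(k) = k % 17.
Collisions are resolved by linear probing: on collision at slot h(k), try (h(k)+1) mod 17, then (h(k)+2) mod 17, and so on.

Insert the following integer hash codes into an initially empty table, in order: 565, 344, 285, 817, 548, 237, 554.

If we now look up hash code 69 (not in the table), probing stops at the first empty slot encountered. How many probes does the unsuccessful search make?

565: h=4 → slot 4
344: h=4, probe 4,5 → slot 5
285: h=13 → slot 13
817: h=1 → slot 1
548: h=4, probe 4,5,6 → slot 6
237: h=16 → slot 16
554: h=10 → slot 10
Table: [—, 817, —, —, 565, 344, 548, —, —, —, 554, —, —, 285, —, —, 237]
Lookup 69: h=1, probe 1,2 → slot 2 empty, not found.

2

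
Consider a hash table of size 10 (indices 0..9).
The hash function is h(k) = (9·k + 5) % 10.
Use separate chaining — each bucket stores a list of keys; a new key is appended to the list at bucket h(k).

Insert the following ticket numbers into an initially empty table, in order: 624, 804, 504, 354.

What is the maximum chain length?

Insert 624: h=1, bucket 1 empty -> new chain.
Insert 804: h=1, bucket 1 nonempty -> append to chain.
Insert 504: h=1, bucket 1 nonempty -> append to chain.
Insert 354: h=1, bucket 1 nonempty -> append to chain.
Final buckets:
0: ∅
1: 624 -> 804 -> 504 -> 354
2: ∅
3: ∅
4: ∅
5: ∅
6: ∅
7: ∅
8: ∅
9: ∅

4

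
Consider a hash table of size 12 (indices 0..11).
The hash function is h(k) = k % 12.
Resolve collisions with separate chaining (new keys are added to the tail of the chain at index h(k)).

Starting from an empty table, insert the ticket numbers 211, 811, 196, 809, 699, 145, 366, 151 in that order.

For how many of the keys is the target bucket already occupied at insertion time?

Insert 211: h=7, bucket 7 empty -> new chain.
Insert 811: h=7, bucket 7 nonempty -> append to chain.
Insert 196: h=4, bucket 4 empty -> new chain.
Insert 809: h=5, bucket 5 empty -> new chain.
Insert 699: h=3, bucket 3 empty -> new chain.
Insert 145: h=1, bucket 1 empty -> new chain.
Insert 366: h=6, bucket 6 empty -> new chain.
Insert 151: h=7, bucket 7 nonempty -> append to chain.
Final buckets:
0: -
1: 145
2: -
3: 699
4: 196
5: 809
6: 366
7: 211 -> 811 -> 151
8: -
9: -
10: -
11: -

2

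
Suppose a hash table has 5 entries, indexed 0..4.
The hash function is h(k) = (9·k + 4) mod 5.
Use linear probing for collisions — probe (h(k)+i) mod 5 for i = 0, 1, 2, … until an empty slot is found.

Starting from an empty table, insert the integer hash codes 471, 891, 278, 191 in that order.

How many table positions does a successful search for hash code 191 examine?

471: h=3 → slot 3
891: h=3, probe 3,4 → slot 4
278: h=1 → slot 1
191: h=3, probe 3,4,0 → slot 0
Table: [191, 278, —, 471, 891]
Lookup 191: h=3, probe 3,4,0 → found at 0.

3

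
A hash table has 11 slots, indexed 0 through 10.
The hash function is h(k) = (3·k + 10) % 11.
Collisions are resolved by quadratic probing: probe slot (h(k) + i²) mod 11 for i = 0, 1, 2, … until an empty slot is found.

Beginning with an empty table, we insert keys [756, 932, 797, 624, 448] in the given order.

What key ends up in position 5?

624

Insert 756: h=1, slot 1 empty => index 1.
Insert 932: h=1, slot 1 occupied => index 2.
Insert 797: h=3, slot 3 empty => index 3.
Insert 624: h=1, slots 1,2 occupied => index 5.
Insert 448: h=1, slots 1,2,5 occupied => index 10.
Table: [., 756, 932, 797, ., 624, ., ., ., ., 448]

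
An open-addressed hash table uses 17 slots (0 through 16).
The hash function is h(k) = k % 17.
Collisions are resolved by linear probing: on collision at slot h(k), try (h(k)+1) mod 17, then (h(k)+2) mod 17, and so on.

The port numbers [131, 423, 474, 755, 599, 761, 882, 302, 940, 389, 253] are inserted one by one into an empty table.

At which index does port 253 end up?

2

131: h=12 -> slot 12
423: h=15 -> slot 15
474: h=15, probe 15,16 -> slot 16
755: h=7 -> slot 7
599: h=4 -> slot 4
761: h=13 -> slot 13
882: h=15, probe 15,16,0 -> slot 0
302: h=13, probe 13,14 -> slot 14
940: h=5 -> slot 5
389: h=15, probe 15,16,0,1 -> slot 1
253: h=15, probe 15,16,0,1,2 -> slot 2
Table: [882, 389, 253, —, 599, 940, —, 755, —, —, —, —, 131, 761, 302, 423, 474]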